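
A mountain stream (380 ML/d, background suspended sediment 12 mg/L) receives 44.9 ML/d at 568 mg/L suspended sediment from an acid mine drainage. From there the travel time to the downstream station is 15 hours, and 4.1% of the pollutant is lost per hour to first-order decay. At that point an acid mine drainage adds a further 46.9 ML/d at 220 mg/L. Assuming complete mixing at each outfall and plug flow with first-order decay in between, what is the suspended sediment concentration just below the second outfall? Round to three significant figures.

After mixing, C = (380.0·12.00 + 44.90·568.0) / 424.9 = 30060/424.9 = 70.75 mg/L; combined flow 424.9 ML/d.
4.1%/h lost → k = −ln(1 − 0.041) = 0.04186 h⁻¹.
First-order decay: C = 70.75·exp(−k·t) = 70.75·0.5337 = 37.76 mg/L.
Second outfall: C = (424.9·37.76 + 46.90·220.0)/471.8 = 55.88 mg/L.

55.9 mg/L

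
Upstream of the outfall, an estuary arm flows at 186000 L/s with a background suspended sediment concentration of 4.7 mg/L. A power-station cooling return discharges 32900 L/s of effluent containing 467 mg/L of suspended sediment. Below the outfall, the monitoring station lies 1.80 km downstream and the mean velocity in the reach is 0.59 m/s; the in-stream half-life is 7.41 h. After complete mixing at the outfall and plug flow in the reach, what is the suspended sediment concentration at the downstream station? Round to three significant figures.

68.5 mg/L

Flow-weighted average: C = (186000·4.700 + 32900·467.0) / 218900 = 16240000/218900 = 74.18 mg/L.
Travel time t = 1.80·1000 / 0.59 = 3051 s = 0.8475 h.
Half-life 7.41 h → k = ln 2 / 7.41 = 0.09354 h⁻¹ = 2.245 d⁻¹.
After decay, C = 74.18 × e^(−kt) = 74.18 × 0.9238 = 68.53 mg/L.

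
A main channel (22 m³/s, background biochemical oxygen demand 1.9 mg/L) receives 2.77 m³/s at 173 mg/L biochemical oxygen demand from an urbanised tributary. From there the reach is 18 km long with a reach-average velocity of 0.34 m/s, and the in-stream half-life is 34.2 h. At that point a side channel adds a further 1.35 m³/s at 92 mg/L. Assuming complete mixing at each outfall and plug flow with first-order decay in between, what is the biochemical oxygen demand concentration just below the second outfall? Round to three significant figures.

Mixed concentration C = ΣQC/ΣQ = (22.00·1.900 + 2.770·173.0) / 24.77 = 521.0/24.77 = 21.03 mg/L; combined flow 24.77 m³/s.
Travel time t = 18·1000 / 0.34 = 52940 s = 14.71 h.
Half-life 34.2 h → k = ln 2 / 34.2 = 0.02027 h⁻¹ = 0.4864 d⁻¹.
Decay over the reach: 21.03·exp(−kt) = 21.03·0.7423 = 15.61 mg/L.
At the second outfall, C = (24.77·15.61 + 1.350·92.00) / (24.77 + 1.350) = 19.56 mg/L.

19.6 mg/L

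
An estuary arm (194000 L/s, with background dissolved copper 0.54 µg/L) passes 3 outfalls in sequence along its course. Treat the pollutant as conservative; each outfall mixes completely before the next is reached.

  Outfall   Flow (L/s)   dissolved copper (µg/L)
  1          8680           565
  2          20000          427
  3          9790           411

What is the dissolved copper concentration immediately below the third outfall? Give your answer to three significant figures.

Below outfall 1: Q → 202700 L/s, C = (194000·0.5400 + 8680·565.0)/202700 = 24.71 µg/L.
Below outfall 2: Q → 222700 L/s, C = (202700·24.71 + 20000·427.0)/222700 = 60.84 µg/L.
Below outfall 3: Q → 232500 L/s, C = (222700·60.84 + 9790·411.0)/232500 = 75.59 µg/L.

75.6 µg/L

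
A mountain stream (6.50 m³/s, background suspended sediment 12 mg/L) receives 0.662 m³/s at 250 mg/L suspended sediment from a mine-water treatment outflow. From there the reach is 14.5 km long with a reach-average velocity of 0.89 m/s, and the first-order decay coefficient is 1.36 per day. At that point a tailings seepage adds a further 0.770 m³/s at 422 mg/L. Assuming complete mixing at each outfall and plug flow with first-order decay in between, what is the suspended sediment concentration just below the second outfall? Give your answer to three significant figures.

64.7 mg/L

Mixed concentration C = ΣQC/ΣQ = (6.500·12.00 + 0.6620·250.0) / 7.162 = 243.5/7.162 = 34.00 mg/L; combined flow 7.162 m³/s.
Travel time t = 14.5·1000 / 0.89 = 16290 s = 4.526 h.
After decay, C = 34.00 × e^(−kt) = 34.00 × 0.7738 = 26.31 mg/L.
At the second outfall, C = (7.162·26.31 + 0.7700·422.0) / (7.162 + 0.7700) = 64.72 mg/L.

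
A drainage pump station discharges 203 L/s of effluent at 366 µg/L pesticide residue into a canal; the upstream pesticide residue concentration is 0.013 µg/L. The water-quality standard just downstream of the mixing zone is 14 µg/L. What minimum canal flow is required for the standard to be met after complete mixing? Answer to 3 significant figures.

5110 L/s

Set C_mix = 14: (Q·0.01300 + 203.0·366.0) / (Q + 203.0) = 14
→ Q = 203.0·(366.0 − 14)/(14 − 0.01300) = 5109 L/s.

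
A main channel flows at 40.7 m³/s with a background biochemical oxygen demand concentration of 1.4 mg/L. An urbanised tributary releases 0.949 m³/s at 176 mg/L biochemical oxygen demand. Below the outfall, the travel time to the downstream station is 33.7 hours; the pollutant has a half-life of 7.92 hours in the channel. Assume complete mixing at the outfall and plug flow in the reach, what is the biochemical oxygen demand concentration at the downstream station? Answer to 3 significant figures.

Mass balance: C = (40.70·1.400 + 0.9490·176.0) / 41.65 = 224.0/41.65 = 5.378 mg/L.
Half-life 7.92 h → k = ln 2 / 7.92 = 0.08752 h⁻¹ = 2.100 d⁻¹.
After decay, C = 5.378 × e^(−kt) = 5.378 × 0.05237 = 0.2817 mg/L.

0.282 mg/L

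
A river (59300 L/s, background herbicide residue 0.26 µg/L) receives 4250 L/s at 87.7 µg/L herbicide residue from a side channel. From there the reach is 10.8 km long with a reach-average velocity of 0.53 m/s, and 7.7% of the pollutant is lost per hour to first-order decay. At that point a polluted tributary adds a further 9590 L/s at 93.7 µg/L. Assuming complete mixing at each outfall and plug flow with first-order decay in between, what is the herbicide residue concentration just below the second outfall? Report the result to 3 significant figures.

Flow-weighted average: C = (59300·0.2600 + 4250·87.70) / 63550 = 388100/63550 = 6.108 µg/L; combined flow 63550 L/s.
Travel time t = 10.8·1000 / 0.53 = 20380 s = 5.660 h.
7.7%/h lost → k = −ln(1 − 0.077) = 0.08013 h⁻¹.
After decay, C = 6.108 × e^(−kt) = 6.108 × 0.6354 = 3.881 µg/L.
At the second outfall, C = (63550·3.881 + 9590·93.70) / (63550 + 9590) = 15.66 µg/L.

15.7 µg/L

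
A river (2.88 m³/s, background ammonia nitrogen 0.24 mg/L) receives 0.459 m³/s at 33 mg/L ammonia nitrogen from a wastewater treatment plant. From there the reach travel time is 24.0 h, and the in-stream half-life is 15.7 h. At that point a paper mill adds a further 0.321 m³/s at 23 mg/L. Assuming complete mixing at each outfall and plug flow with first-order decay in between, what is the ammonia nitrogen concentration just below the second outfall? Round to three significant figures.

Conservation of mass: C = (2.880·0.2400 + 0.4590·33.00) / 3.339 = 15.84/3.339 = 4.743 mg/L; combined flow 3.339 m³/s.
Half-life 15.7 h → k = ln 2 / 15.7 = 0.04415 h⁻¹ = 1.060 d⁻¹.
After decay, C = 4.743 × e^(−kt) = 4.743 × 0.3466 = 1.644 mg/L.
At the second outfall, C = (3.339·1.644 + 0.3210·23.00) / (3.339 + 0.3210) = 3.517 mg/L.

3.52 mg/L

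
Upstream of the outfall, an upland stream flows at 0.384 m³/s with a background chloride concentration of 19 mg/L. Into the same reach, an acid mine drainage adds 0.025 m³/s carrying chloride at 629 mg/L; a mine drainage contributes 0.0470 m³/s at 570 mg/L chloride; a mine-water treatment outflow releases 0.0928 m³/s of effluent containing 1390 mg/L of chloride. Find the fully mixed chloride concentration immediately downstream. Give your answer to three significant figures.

Conservation of mass: C = (0.3840·19.00 + 0.02500·629.0 + 0.04700·570.0 + 0.09280·1390) / 0.5488 = 178.8/0.5488 = 325.8 mg/L.

326 mg/L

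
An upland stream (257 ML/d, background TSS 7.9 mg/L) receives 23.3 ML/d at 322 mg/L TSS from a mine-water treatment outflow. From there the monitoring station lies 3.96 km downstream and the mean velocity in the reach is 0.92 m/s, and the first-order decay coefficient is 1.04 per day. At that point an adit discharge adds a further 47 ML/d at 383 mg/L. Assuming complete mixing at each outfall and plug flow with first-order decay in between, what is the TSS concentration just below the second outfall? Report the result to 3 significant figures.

82.7 mg/L

Conservation of mass: C = (257.0·7.900 + 23.30·322.0) / 280.3 = 9533/280.3 = 34.01 mg/L; combined flow 280.3 ML/d.
Travel time t = 3.96·1000 / 0.92 = 4304 s = 1.196 h.
After decay, C = 34.01 × e^(−kt) = 34.01 × 0.9495 = 32.29 mg/L.
At the second outfall, C = (280.3·32.29 + 47.00·383.0) / (280.3 + 47.00) = 82.65 mg/L.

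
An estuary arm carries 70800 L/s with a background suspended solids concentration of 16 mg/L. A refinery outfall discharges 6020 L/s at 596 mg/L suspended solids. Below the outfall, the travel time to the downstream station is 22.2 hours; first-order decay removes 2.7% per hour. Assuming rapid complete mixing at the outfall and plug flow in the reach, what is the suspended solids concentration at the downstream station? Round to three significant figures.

33.5 mg/L

After mixing, C = (70800·16.00 + 6020·596.0) / 76820 = 4721000/76820 = 61.45 mg/L.
2.7%/h lost → k = −ln(1 − 0.027) = 0.02737 h⁻¹.
First-order decay: C = 61.45·exp(−k·t) = 61.45·0.5446 = 33.47 mg/L.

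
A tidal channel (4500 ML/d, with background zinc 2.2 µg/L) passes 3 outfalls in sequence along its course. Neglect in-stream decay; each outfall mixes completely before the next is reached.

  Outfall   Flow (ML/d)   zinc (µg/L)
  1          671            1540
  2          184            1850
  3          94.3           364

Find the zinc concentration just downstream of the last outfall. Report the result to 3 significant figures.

After outfall 1: Q = 4500 + 671.0 = 5171 ML/d; C = (4500·2.200 + 671.0·1540)/5171 = 201.7 µg/L.
After outfall 2: Q = 5171 + 184.0 = 5355 ML/d; C = (5171·201.7 + 184.0·1850)/5355 = 258.4 µg/L.
After outfall 3: Q = 5355 + 94.30 = 5449 ML/d; C = (5355·258.4 + 94.30·364.0)/5449 = 260.2 µg/L.

260 µg/L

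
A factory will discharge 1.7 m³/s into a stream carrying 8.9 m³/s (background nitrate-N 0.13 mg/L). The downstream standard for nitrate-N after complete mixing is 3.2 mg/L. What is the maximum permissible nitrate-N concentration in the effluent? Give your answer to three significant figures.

19.3 mg/L

At the limit, (Qr·Cr + Qe·Cₑ)/(Qr + Qe) = 3.2:
Cₑ = (10.60·3.2 − 8.900·0.1300) / 1.700 = 19.27 mg/L.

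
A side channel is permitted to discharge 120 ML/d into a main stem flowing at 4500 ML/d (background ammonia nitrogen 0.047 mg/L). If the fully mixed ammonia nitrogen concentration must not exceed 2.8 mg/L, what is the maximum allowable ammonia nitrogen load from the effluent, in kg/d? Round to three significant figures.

12700 kg/d

Mass balance at the limit: 4500·0.04700 + 120.0·Cₑ = 4620·2.8 → Cₑ = 106.0 mg/L.
120.0 ML/d = 1.389 m³/s. Load = 1.389 m³/s × 106.0 g/m³ × 86 400 s/d = 12720 kg/d.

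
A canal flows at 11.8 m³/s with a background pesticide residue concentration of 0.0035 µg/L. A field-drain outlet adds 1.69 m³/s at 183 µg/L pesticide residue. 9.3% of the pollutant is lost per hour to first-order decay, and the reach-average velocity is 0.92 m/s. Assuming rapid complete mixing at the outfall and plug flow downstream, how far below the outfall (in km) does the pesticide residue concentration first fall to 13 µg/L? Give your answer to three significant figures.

Mixed concentration C = ΣQC/ΣQ = (11.80·0.003500 + 1.690·183.0) / 13.49 = 309.3/13.49 = 22.93 µg/L.
9.3%/h lost → k = −ln(1 − 0.093) = 0.09761 h⁻¹.
Set 22.93·exp(−k·t) = 13 → t = ln(22.93/13)/k = 20930 s = 5.813 h.
Distance = v·t = 0.92·20930 = 19250 m = 19.25 km.

19.3 km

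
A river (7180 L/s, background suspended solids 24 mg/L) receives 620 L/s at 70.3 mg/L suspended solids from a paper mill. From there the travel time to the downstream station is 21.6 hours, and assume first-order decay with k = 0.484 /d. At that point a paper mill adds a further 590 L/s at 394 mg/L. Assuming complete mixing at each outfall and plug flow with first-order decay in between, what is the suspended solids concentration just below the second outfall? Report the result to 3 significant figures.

44.4 mg/L

After mixing, C = (7180·24.00 + 620.0·70.30) / 7800 = 215900/7800 = 27.68 mg/L; combined flow 7800 L/s.
Applying C = C₀e^(−kt): 27.68 × 0.6469 = 17.91 mg/L.
Second outfall: C = (7800·17.91 + 590.0·394.0)/8390 = 44.35 mg/L.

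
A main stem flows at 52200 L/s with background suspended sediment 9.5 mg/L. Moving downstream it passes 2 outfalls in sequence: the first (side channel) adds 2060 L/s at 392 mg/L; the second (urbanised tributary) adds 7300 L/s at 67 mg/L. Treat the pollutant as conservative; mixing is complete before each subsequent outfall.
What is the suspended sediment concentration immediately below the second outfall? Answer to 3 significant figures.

After outfall 1: Q = 52200 + 2060 = 54260 L/s; C = (52200·9.500 + 2060·392.0)/54260 = 24.02 mg/L.
After outfall 2: Q = 54260 + 7300 = 61560 L/s; C = (54260·24.02 + 7300·67.00)/61560 = 29.12 mg/L.

29.1 mg/L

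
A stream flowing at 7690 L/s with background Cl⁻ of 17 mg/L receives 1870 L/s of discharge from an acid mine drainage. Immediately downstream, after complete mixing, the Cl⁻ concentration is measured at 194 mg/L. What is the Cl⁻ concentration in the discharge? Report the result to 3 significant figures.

Mass balance: 7690·17.00 + 1870·Cₑ = 9560·194.0
→ Cₑ = (9560·194.0 − 7690·17.00) / 1870 = 921.9 mg/L.

922 mg/L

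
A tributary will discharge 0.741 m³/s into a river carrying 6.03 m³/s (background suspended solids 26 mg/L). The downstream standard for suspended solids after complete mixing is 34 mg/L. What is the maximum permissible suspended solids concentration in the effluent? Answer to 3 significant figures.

99.1 mg/L

At the limit, (Qr·Cr + Qe·Cₑ)/(Qr + Qe) = 34:
Cₑ = (6.771·34 − 6.030·26.00) / 0.7410 = 99.10 mg/L.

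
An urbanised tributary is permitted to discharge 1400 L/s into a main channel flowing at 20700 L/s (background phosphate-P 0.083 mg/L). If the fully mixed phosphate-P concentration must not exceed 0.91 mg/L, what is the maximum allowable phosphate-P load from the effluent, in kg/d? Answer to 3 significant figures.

Mass balance at the limit: 20700·0.08300 + 1400·Cₑ = 22100·0.91 → Cₑ = 13.14 mg/L.
1400 L/s = 1.400 m³/s. Load = 1.400 m³/s × 13.14 g/m³ × 86 400 s/d = 1589 kg/d.

1590 kg/d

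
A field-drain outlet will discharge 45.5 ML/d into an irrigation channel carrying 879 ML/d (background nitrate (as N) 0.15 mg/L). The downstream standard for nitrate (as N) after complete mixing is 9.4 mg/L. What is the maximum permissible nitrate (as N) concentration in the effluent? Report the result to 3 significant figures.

188 mg/L

At the limit, (Qr·Cr + Qe·Cₑ)/(Qr + Qe) = 9.4:
Cₑ = (924.5·9.4 − 879.0·0.1500) / 45.50 = 188.1 mg/L.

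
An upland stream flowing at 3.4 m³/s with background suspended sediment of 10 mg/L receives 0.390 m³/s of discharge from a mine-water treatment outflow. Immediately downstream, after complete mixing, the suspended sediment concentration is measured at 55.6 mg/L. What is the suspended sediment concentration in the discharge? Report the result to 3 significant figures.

Mass balance: 3.400·10.00 + 0.3900·Cₑ = 3.790·55.60
→ Cₑ = (3.790·55.60 − 3.400·10.00) / 0.3900 = 453.1 mg/L.

453 mg/L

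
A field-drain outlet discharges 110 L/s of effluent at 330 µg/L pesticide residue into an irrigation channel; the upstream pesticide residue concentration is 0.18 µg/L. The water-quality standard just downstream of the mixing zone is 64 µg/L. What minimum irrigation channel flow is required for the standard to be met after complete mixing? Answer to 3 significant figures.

458 L/s

Set C_mix = 64: (Q·0.1800 + 110.0·330.0) / (Q + 110.0) = 64
→ Q = 110.0·(330.0 − 64)/(64 − 0.1800) = 458.5 L/s.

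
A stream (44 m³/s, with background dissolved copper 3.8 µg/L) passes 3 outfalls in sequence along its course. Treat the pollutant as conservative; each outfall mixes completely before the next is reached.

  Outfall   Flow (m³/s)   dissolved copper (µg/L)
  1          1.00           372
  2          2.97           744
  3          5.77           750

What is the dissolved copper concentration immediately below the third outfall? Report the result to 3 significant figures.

Below outfall 1: Q → 45.00 m³/s, C = (44.00·3.800 + 1.000·372.0)/45.00 = 11.98 µg/L.
Below outfall 2: Q → 47.97 m³/s, C = (45.00·11.98 + 2.970·744.0)/47.97 = 57.30 µg/L.
Below outfall 3: Q → 53.74 m³/s, C = (47.97·57.30 + 5.770·750.0)/53.74 = 131.7 µg/L.

132 µg/L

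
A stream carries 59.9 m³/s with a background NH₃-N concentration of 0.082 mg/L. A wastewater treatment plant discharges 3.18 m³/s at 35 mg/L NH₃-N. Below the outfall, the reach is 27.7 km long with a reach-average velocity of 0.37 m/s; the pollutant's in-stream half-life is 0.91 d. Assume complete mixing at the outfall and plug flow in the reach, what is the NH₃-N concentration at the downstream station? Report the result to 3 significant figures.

After mixing, C = (59.90·0.08200 + 3.180·35.00) / 63.08 = 116.2/63.08 = 1.842 mg/L.
Travel time t = 27.7·1000 / 0.37 = 74860 s = 20.80 h.
Half-life 0.91 d → k = ln 2 / 0.91 = 0.7617 d⁻¹.
Decay over the reach: 1.842·exp(−kt) = 1.842·0.5168 = 0.9522 mg/L.

0.952 mg/L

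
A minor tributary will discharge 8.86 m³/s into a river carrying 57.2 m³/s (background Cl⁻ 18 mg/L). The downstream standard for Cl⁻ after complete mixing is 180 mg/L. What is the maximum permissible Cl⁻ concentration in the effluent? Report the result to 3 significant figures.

1230 mg/L

At the limit, (Qr·Cr + Qe·Cₑ)/(Qr + Qe) = 180:
Cₑ = (66.06·180 − 57.20·18.00) / 8.860 = 1226 mg/L.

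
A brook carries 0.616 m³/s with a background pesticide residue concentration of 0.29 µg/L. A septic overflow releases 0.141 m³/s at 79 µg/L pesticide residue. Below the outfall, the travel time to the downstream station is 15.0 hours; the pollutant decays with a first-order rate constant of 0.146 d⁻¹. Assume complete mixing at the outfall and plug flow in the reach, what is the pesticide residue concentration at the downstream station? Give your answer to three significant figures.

13.6 µg/L

Mixed concentration C = ΣQC/ΣQ = (0.6160·0.2900 + 0.1410·79.00) / 0.7570 = 11.32/0.7570 = 14.95 µg/L.
After decay, C = 14.95 × e^(−kt) = 14.95 × 0.9128 = 13.65 µg/L.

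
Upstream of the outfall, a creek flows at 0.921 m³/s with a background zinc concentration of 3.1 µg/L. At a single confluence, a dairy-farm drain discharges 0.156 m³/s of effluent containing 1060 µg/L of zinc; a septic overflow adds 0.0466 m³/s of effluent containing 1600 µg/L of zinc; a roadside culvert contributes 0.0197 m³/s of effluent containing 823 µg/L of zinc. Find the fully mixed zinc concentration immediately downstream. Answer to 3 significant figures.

Conservation of mass: C = (0.9210·3.100 + 0.1560·1060 + 0.04660·1600 + 0.01970·823.0) / 1.143 = 259.0/1.143 = 226.5 µg/L.

227 µg/L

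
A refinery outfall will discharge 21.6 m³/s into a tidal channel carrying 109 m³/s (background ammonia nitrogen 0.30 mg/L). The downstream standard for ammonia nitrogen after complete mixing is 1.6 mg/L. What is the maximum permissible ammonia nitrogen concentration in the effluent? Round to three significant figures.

At the limit, (Qr·Cr + Qe·Cₑ)/(Qr + Qe) = 1.6:
Cₑ = (130.6·1.6 − 109.0·0.3000) / 21.60 = 8.160 mg/L.

8.16 mg/L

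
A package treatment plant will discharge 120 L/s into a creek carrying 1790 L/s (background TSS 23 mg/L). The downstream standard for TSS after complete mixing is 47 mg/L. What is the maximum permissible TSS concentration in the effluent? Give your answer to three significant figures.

At the limit, (Qr·Cr + Qe·Cₑ)/(Qr + Qe) = 47:
Cₑ = (1910·47 − 1790·23.00) / 120.0 = 405.0 mg/L.

405 mg/L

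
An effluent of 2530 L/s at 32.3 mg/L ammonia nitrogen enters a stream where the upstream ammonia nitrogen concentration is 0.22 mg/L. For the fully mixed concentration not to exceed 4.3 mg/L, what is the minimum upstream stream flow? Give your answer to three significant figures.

17400 L/s

Set C_mix = 4.3: (Q·0.2200 + 2530·32.30) / (Q + 2530) = 4.3
→ Q = 2530·(32.30 − 4.3)/(4.3 − 0.2200) = 17360 L/s.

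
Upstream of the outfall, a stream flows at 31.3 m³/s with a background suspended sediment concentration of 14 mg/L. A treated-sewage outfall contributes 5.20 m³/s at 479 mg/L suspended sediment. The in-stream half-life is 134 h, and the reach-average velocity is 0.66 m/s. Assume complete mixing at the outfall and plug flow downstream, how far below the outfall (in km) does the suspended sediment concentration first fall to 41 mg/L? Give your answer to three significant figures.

308 km

Mixed concentration C = ΣQC/ΣQ = (31.30·14.00 + 5.200·479.0) / 36.50 = 2929/36.50 = 80.25 mg/L.
Half-life 134 h → k = ln 2 / 134 = 0.005173 h⁻¹ = 0.1241 d⁻¹.
Set 80.25·exp(−k·t) = 41 → t = ln(80.25/41)/k = 467400 s = 129.8 h.
Distance = v·t = 0.66·467400 = 308500 m = 308.5 km.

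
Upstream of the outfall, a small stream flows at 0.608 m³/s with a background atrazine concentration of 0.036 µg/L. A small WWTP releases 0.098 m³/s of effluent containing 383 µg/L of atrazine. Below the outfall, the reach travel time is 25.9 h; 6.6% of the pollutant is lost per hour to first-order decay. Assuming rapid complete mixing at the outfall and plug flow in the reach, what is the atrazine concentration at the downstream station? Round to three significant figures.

Flow-weighted average: C = (0.6080·0.03600 + 0.09800·383.0) / 0.7060 = 37.56/0.7060 = 53.20 µg/L.
6.6%/h lost → k = −ln(1 − 0.066) = 0.06828 h⁻¹.
After decay, C = 53.20 × e^(−kt) = 53.20 × 0.1706 = 9.075 µg/L.

9.08 µg/L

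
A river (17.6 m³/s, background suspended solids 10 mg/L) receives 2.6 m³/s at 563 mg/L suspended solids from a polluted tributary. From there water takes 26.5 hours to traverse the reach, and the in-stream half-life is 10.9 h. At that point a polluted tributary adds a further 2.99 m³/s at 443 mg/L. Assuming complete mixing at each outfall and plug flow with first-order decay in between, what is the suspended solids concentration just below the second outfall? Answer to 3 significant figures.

70.2 mg/L

Flow-weighted average: C = (17.60·10.00 + 2.600·563.0) / 20.20 = 1640/20.20 = 81.18 mg/L; combined flow 20.20 m³/s.
Half-life 10.9 h → k = ln 2 / 10.9 = 0.06359 h⁻¹ = 1.526 d⁻¹.
Decay over the reach: 81.18·exp(−kt) = 81.18·0.1854 = 15.05 mg/L.
Second outfall: C = (20.20·15.05 + 2.990·443.0)/23.19 = 70.23 mg/L.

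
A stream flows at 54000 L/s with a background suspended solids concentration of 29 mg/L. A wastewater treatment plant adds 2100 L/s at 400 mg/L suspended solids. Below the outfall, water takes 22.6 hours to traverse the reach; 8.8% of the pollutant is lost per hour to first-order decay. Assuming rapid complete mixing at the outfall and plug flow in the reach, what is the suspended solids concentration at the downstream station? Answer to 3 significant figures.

Flow-weighted average: C = (54000·29.00 + 2100·400.0) / 56100 = 2406000/56100 = 42.89 mg/L.
8.8%/h lost → k = −ln(1 − 0.088) = 0.09212 h⁻¹.
After decay, C = 42.89 × e^(−kt) = 42.89 × 0.1247 = 5.348 mg/L.

5.35 mg/L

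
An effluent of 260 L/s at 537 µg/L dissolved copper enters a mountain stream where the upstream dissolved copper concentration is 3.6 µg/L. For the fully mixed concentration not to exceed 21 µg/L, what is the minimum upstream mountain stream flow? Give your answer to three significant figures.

7710 L/s

Set C_mix = 21: (Q·3.600 + 260.0·537.0) / (Q + 260.0) = 21
→ Q = 260.0·(537.0 − 21)/(21 − 3.600) = 7710 L/s.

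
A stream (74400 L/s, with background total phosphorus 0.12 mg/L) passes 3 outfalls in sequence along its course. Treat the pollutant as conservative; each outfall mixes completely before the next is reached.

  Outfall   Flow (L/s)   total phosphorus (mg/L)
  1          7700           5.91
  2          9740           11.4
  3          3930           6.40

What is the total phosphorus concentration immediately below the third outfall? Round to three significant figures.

1.99 mg/L

Below outfall 1: Q → 82100 L/s, C = (74400·0.1200 + 7700·5.910)/82100 = 0.6630 mg/L.
Below outfall 2: Q → 91840 L/s, C = (82100·0.6630 + 9740·11.40)/91840 = 1.802 mg/L.
Below outfall 3: Q → 95770 L/s, C = (91840·1.802 + 3930·6.400)/95770 = 1.990 mg/L.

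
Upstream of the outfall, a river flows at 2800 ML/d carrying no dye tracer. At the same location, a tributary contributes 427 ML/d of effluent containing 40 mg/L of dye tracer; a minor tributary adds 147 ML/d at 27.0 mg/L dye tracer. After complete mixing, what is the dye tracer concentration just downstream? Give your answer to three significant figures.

6.24 mg/L

Conservation of mass: C = (2800·0 + 427.0·40.00 + 147.0·27.00) / 3374 = 21050/3374 = 6.239 mg/L.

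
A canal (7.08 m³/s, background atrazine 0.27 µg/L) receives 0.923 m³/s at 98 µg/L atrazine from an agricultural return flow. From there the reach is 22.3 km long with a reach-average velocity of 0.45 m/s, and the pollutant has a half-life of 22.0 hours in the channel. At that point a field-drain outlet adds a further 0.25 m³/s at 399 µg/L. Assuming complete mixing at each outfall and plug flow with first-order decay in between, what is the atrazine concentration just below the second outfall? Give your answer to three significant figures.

19.3 µg/L

Mass balance: C = (7.080·0.2700 + 0.9230·98.00) / 8.003 = 92.37/8.003 = 11.54 µg/L; combined flow 8.003 m³/s.
Travel time t = 22.3·1000 / 0.45 = 49560 s = 13.77 h.
Half-life 22.0 h → k = ln 2 / 22.0 = 0.03151 h⁻¹ = 0.7562 d⁻¹.
First-order decay: C = 11.54·exp(−k·t) = 11.54·0.6481 = 7.480 µg/L.
Second outfall: C = (8.003·7.480 + 0.2500·399.0)/8.253 = 19.34 µg/L.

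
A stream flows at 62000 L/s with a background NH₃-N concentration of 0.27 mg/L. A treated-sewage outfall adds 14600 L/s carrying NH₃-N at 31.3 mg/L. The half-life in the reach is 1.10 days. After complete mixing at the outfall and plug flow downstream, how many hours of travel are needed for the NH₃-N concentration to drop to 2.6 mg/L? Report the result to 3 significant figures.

33.0 h

Mixed concentration C = ΣQC/ΣQ = (62000·0.2700 + 14600·31.30) / 76600 = 473700/76600 = 6.184 mg/L.
Half-life 1.10 d → k = ln 2 / 1.10 = 0.6301 d⁻¹.
6.184·exp(−k·t) = 2.6 → t = ln(6.184/2.6)/k = 118800 s = 33.00 h.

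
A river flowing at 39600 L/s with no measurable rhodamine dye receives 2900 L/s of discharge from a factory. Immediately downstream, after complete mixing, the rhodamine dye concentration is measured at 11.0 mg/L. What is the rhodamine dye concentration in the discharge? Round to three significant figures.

Mass balance: 39600·0 + 2900·Cₑ = 42500·11.00
→ Cₑ = (42500·11.00 − 39600·0) / 2900 = 161.2 mg/L.

161 mg/L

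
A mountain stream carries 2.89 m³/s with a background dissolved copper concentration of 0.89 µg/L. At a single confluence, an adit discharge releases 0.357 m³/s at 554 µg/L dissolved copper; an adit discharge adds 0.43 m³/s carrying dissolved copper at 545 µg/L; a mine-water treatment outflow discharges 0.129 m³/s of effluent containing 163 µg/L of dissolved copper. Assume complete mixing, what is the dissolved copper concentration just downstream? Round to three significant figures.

120 µg/L

After mixing, C = (2.890·0.8900 + 0.3570·554.0 + 0.4300·545.0 + 0.1290·163.0) / 3.806 = 455.7/3.806 = 119.7 µg/L.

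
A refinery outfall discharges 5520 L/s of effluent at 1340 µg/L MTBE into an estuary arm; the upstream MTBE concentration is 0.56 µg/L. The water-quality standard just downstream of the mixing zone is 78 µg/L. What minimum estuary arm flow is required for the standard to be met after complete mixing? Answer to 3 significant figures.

Set C_mix = 78: (Q·0.5600 + 5520·1340) / (Q + 5520) = 78
→ Q = 5520·(1340 − 78)/(78 − 0.5600) = 89960 L/s.

90000 L/s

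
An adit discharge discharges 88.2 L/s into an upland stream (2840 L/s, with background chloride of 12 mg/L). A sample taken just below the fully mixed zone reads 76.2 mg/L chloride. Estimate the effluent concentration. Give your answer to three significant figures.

Mass balance: 2840·12.00 + 88.20·Cₑ = 2928·76.20
→ Cₑ = (2928·76.20 − 2840·12.00) / 88.20 = 2143 mg/L.

2140 mg/L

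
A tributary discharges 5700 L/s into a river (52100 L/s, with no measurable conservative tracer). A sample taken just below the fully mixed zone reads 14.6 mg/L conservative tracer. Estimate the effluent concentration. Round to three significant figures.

148 mg/L

Mass balance: 52100·0 + 5700·Cₑ = 57800·14.60
→ Cₑ = (57800·14.60 − 52100·0) / 5700 = 148.0 mg/L.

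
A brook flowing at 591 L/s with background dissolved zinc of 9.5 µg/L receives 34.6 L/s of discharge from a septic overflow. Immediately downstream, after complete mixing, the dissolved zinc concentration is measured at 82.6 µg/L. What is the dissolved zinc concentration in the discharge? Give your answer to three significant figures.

1330 µg/L

Mass balance: 591.0·9.500 + 34.60·Cₑ = 625.6·82.60
→ Cₑ = (625.6·82.60 − 591.0·9.500) / 34.60 = 1331 µg/L.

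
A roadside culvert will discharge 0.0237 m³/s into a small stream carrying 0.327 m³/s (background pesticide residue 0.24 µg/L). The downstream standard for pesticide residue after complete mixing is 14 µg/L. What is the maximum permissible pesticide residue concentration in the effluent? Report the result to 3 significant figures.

204 µg/L

At the limit, (Qr·Cr + Qe·Cₑ)/(Qr + Qe) = 14:
Cₑ = (0.3507·14 − 0.3270·0.2400) / 0.02370 = 203.9 µg/L.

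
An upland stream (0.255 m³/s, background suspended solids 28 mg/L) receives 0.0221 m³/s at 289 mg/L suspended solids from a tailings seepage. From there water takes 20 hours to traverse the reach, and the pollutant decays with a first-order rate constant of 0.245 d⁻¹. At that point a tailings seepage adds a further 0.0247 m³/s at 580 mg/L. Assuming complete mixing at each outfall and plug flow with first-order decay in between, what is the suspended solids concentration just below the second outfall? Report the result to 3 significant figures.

84.0 mg/L

Flow-weighted average: C = (0.2550·28.00 + 0.02210·289.0) / 0.2771 = 13.53/0.2771 = 48.82 mg/L; combined flow 0.2771 m³/s.
Applying C = C₀e^(−kt): 48.82 × 0.8153 = 39.80 mg/L.
At the second outfall, C = (0.2771·39.80 + 0.02470·580.0) / (0.2771 + 0.02470) = 84.01 mg/L.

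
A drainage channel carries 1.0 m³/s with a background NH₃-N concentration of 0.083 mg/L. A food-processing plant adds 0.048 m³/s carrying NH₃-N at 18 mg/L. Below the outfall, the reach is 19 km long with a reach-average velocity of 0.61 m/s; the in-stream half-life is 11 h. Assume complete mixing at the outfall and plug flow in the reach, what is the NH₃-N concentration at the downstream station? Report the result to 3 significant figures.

0.524 mg/L

Mixed concentration C = ΣQC/ΣQ = (1.000·0.08300 + 0.04800·18.00) / 1.048 = 0.9470/1.048 = 0.9036 mg/L.
Travel time t = 19·1000 / 0.61 = 31150 s = 8.652 h.
Half-life 11 h → k = ln 2 / 11 = 0.06301 h⁻¹ = 1.512 d⁻¹.
First-order decay: C = 0.9036·exp(−k·t) = 0.9036·0.5797 = 0.5239 mg/L.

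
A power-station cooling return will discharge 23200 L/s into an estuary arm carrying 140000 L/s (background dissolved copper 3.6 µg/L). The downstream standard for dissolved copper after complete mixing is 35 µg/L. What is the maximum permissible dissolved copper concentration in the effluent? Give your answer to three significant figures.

224 µg/L

At the limit, (Qr·Cr + Qe·Cₑ)/(Qr + Qe) = 35:
Cₑ = (163200·35 − 140000·3.600) / 23200 = 224.5 µg/L.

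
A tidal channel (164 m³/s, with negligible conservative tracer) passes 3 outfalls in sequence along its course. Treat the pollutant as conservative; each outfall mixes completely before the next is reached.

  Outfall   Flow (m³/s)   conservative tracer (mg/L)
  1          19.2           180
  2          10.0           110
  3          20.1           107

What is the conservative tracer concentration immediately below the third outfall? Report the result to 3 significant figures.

31.4 mg/L

After outfall 1: Q = 164.0 + 19.20 = 183.2 m³/s; C = (164.0·0 + 19.20·180.0)/183.2 = 18.86 mg/L.
After outfall 2: Q = 183.2 + 10.00 = 193.2 m³/s; C = (183.2·18.86 + 10.00·110.0)/193.2 = 23.58 mg/L.
After outfall 3: Q = 193.2 + 20.10 = 213.3 m³/s; C = (193.2·23.58 + 20.10·107.0)/213.3 = 31.44 mg/L.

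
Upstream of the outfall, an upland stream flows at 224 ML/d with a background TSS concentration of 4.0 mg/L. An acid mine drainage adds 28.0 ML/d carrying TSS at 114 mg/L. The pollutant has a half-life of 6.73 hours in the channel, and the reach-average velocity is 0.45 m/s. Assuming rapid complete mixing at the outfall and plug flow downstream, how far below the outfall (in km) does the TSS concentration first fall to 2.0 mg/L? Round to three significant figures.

After mixing, C = (224.0·4.000 + 28.00·114.0) / 252.0 = 4088/252.0 = 16.22 mg/L.
Half-life 6.73 h → k = ln 2 / 6.73 = 0.1030 h⁻¹ = 2.472 d⁻¹.
Set 16.22·exp(−k·t) = 2.0 → t = ln(16.22/2.0)/k = 73170 s = 20.32 h.
Distance = v·t = 0.45·73170 = 32920 m = 32.92 km.

32.9 km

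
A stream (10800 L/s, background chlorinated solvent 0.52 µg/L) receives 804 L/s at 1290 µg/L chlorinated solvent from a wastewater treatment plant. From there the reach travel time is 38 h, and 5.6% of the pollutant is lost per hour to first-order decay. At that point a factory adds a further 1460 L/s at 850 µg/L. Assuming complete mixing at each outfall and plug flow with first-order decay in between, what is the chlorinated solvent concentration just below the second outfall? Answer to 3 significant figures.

104 µg/L

After mixing, C = (10800·0.5200 + 804.0·1290) / 11600 = 1043000/11600 = 89.86 µg/L; combined flow 11600 L/s.
5.6%/h lost → k = −ln(1 − 0.056) = 0.05763 h⁻¹.
Decay over the reach: 89.86·exp(−kt) = 89.86·0.1119 = 10.06 µg/L.
Second outfall: C = (11600·10.06 + 1460·850.0)/13060 = 103.9 µg/L.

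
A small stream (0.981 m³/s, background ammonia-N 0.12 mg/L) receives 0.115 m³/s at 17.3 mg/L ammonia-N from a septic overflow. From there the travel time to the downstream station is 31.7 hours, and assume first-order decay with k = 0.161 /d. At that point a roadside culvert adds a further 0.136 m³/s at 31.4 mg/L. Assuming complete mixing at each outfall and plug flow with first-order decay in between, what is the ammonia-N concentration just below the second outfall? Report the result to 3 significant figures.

After mixing, C = (0.9810·0.1200 + 0.1150·17.30) / 1.096 = 2.107/1.096 = 1.923 mg/L; combined flow 1.096 m³/s.
Applying C = C₀e^(−kt): 1.923 × 0.8084 = 1.554 mg/L.
Second outfall: C = (1.096·1.554 + 0.1360·31.40)/1.232 = 4.849 mg/L.

4.85 mg/L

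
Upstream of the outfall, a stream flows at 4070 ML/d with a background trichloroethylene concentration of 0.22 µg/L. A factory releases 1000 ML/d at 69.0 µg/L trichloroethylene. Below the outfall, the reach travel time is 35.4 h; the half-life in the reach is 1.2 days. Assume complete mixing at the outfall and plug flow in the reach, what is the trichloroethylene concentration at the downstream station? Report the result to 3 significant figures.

5.88 µg/L

After mixing, C = (4070·0.2200 + 1000·69.00) / 5070 = 69900/5070 = 13.79 µg/L.
Half-life 1.2 d → k = ln 2 / 1.2 = 0.5776 d⁻¹.
Applying C = C₀e^(−kt): 13.79 × 0.4266 = 5.881 µg/L.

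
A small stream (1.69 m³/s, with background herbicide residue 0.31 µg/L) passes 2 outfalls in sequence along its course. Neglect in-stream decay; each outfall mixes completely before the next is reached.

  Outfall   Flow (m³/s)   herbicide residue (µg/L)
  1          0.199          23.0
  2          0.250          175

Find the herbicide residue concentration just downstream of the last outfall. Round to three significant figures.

After outfall 1: Q = 1.690 + 0.1990 = 1.889 m³/s; C = (1.690·0.3100 + 0.1990·23.00)/1.889 = 2.700 µg/L.
After outfall 2: Q = 1.889 + 0.2500 = 2.139 m³/s; C = (1.889·2.700 + 0.2500·175.0)/2.139 = 22.84 µg/L.

22.8 µg/L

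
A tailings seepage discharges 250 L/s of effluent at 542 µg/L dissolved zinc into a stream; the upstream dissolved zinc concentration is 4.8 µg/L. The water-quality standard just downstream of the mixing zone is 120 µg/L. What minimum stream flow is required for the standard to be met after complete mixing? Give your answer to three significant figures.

916 L/s

Set C_mix = 120: (Q·4.800 + 250.0·542.0) / (Q + 250.0) = 120
→ Q = 250.0·(542.0 − 120)/(120 − 4.800) = 915.8 L/s.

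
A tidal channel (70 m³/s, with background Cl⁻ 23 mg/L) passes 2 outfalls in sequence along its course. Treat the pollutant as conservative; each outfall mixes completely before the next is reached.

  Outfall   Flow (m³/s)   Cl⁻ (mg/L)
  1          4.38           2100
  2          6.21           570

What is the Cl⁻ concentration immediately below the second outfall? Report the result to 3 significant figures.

Outfall 1: combined Q = 74.38 m³/s; C = (70.00·23.00 + 4.380·2100)/74.38 = 145.3 mg/L.
Outfall 2: combined Q = 80.59 m³/s; C = (74.38·145.3 + 6.210·570.0)/80.59 = 178.0 mg/L.

178 mg/L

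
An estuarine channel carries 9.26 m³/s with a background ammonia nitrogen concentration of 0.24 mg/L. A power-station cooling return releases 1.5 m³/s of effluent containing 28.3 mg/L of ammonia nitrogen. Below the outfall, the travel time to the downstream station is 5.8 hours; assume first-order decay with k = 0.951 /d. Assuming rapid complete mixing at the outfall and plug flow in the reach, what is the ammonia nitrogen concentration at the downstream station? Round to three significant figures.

3.30 mg/L

Conservation of mass: C = (9.260·0.2400 + 1.500·28.30) / 10.76 = 44.67/10.76 = 4.152 mg/L.
Applying C = C₀e^(−kt): 4.152 × 0.7947 = 3.299 mg/L.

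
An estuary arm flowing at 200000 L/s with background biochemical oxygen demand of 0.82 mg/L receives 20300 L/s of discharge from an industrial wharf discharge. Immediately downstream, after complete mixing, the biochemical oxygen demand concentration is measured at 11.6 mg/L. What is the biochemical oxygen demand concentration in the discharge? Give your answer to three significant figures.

Mass balance: 200000·0.8200 + 20300·Cₑ = 220300·11.60
→ Cₑ = (220300·11.60 − 200000·0.8200) / 20300 = 117.8 mg/L.

118 mg/L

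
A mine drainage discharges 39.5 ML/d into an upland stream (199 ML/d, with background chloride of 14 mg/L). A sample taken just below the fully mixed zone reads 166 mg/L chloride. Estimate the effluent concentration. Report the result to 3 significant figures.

932 mg/L

Mass balance: 199.0·14.00 + 39.50·Cₑ = 238.5·166.0
→ Cₑ = (238.5·166.0 − 199.0·14.00) / 39.50 = 931.8 mg/L.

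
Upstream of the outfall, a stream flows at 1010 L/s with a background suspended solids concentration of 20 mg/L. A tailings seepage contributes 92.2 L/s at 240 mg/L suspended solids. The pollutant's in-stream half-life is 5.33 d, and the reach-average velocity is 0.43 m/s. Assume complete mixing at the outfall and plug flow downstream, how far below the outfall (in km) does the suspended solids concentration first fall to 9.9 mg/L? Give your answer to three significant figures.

387 km

Mixed concentration C = ΣQC/ΣQ = (1010·20.00 + 92.20·240.0) / 1102 = 42330/1102 = 38.40 mg/L.
Half-life 5.33 d → k = ln 2 / 5.33 = 0.1300 d⁻¹.
Set 38.40·exp(−k·t) = 9.9 → t = ln(38.40/9.9)/k = 900600 s = 250.2 h.
Distance = v·t = 0.43·900600 = 387300 m = 387.3 km.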